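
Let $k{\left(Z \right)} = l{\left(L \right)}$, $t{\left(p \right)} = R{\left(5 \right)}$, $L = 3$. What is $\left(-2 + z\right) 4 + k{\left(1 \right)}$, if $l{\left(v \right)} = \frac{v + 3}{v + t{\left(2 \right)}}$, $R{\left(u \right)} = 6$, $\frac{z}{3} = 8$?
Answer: $\frac{266}{3} \approx 88.667$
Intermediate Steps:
$z = 24$ ($z = 3 \cdot 8 = 24$)
$t{\left(p \right)} = 6$
$l{\left(v \right)} = \frac{3 + v}{6 + v}$ ($l{\left(v \right)} = \frac{v + 3}{v + 6} = \frac{3 + v}{6 + v}$)
$k{\left(Z \right)} = \frac{2}{3}$ ($k{\left(Z \right)} = \frac{3 + 3}{6 + 3} = \frac{1}{9} \cdot 6 = \frac{2}{3}$)
$\left(-2 + z\right) 4 + k{\left(1 \right)} = \left(-2 + 24\right) 4 + \frac{2}{3} = 22 \cdot 4 + \frac{2}{3} = 88 + \frac{2}{3} = \frac{266}{3}$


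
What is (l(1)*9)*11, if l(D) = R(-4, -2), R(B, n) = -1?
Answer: -99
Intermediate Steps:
l(D) = -1
(l(1)*9)*11 = -1*9*11 = -9*11 = -99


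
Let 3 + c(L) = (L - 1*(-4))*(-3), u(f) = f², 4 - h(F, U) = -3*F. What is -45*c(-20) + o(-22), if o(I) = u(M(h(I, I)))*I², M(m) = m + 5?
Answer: 1570491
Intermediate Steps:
h(F, U) = 4 + 3*F (h(F, U) = 4 - (-3)*F = 4 + 3*F)
M(m) = 5 + m
c(L) = -15 - 3*L (c(L) = -3 + (L - 1*(-4))*(-3) = -3 + (L + 4)*(-3) = -3 + (4 + L)*(-3) = -3 + (-12 - 3*L) = -15 - 3*L)
o(I) = I²*(9 + 3*I)² (o(I) = (5 + (4 + 3*I))²*I² = (9 + 3*I)²*I² = I²*(9 + 3*I)²)
-45*c(-20) + o(-22) = -45*(-15 - 3*(-20)) + 9*(-22)²*(3 - 22)² = -45*(-15 + 60) + 9*484*(-19)² = -45*45 + 9*484*361 = -2025 + 1572516 = 1570491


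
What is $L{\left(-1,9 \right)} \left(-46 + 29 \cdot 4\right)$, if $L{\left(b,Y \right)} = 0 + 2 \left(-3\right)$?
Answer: $-420$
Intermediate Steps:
$L{\left(b,Y \right)} = -6$ ($L{\left(b,Y \right)} = 0 - 6 = -6$)
$L{\left(-1,9 \right)} \left(-46 + 29 \cdot 4\right) = - 6 \left(-46 + 29 \cdot 4\right) = - 6 \left(-46 + 116\right) = \left(-6\right) 70 = -420$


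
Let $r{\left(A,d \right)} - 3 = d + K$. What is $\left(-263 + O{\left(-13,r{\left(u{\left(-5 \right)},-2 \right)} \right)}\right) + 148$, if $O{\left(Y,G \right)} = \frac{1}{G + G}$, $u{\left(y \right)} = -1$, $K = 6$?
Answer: $- \frac{1609}{14} \approx -114.93$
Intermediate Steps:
$r{\left(A,d \right)} = 9 + d$ ($r{\left(A,d \right)} = 3 + \left(d + 6\right) = 3 + \left(6 + d\right) = 9 + d$)
$O{\left(Y,G \right)} = \frac{1}{2 G}$
$\left(-263 + O{\left(-13,r{\left(u{\left(-5 \right)},-2 \right)} \right)}\right) + 148 = \left(-263 + \frac{1}{2 \left(9 - 2\right)}\right) + 148 = \left(-263 + \frac{1}{2 \cdot 7}\right) + 148 = \left(-263 + \frac{1}{2} \cdot \frac{1}{7}\right) + 148 = \left(-263 + \frac{1}{14}\right) + 148 = - \frac{3681}{14} + 148 = - \frac{1609}{14}$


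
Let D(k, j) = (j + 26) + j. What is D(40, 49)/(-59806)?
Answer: -62/29903 ≈ -0.0020734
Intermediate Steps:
D(k, j) = 26 + 2*j (D(k, j) = (26 + j) + j = 26 + 2*j)
D(40, 49)/(-59806) = (26 + 2*49)/(-59806) = (26 + 98)*(-1/59806) = 124*(-1/59806) = -62/29903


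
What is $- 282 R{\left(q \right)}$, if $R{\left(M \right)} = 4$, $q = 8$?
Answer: $-1128$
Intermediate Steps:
$- 282 R{\left(q \right)} = \left(-282\right) 4 = -1128$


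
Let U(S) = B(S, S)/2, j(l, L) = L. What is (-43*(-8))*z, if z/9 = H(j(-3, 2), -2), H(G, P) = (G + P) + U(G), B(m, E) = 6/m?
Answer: 4644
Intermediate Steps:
U(S) = 3/S (U(S) = (6/S)/2 = (6/S)*(1/2) = 3/S)
H(G, P) = G + P + 3/G (H(G, P) = (G + P) + 3/G = G + P + 3/G)
z = 27/2 (z = 9*(2 - 2 + 3/2) = 9*(3/2) = 27/2 ≈ 13.500)
(-43*(-8))*z = -43*(-8)*(27/2) = 344*(27/2) = 4644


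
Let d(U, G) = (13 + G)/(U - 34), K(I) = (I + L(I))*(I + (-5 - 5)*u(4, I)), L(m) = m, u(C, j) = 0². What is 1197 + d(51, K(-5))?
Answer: 20412/17 ≈ 1200.7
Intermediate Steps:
u(C, j) = 0
K(I) = 2*I² (K(I) = (I + I)*(I + (-5 - 5)*0) = (2*I)*(I - 10*0) = (2*I)*(I + 0) = (2*I)*I = 2*I²)
d(U, G) = (13 + G)/(-34 + U)
1197 + d(51, K(-5)) = 1197 + (13 + 2*(-5)²)/(-34 + 51) = 1197 + (13 + 2*25)/17 = 1197 + (13 + 50)/17 = 1197 + (1/17)*63 = 1197 + 63/17 = 20412/17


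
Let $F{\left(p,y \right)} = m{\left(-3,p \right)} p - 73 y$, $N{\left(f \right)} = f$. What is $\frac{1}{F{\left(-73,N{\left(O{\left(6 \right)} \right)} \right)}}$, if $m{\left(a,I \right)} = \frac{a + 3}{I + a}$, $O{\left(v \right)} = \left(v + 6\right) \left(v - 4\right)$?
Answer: $- \frac{1}{1752} \approx -0.00057078$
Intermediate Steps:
$O{\left(v \right)} = \left(-4 + v\right) \left(6 + v\right)$ ($O{\left(v \right)} = \left(6 + v\right) \left(-4 + v\right) = \left(-4 + v\right) \left(6 + v\right)$)
$m{\left(a,I \right)} = \frac{3 + a}{I + a}$
$F{\left(p,y \right)} = - 73 y$ ($F{\left(p,y \right)} = \frac{3 - 3}{p - 3} p - 73 y = \frac{1}{-3 + p} 0 p - 73 y = 0 p - 73 y = 0 - 73 y = - 73 y$)
$\frac{1}{F{\left(-73,N{\left(O{\left(6 \right)} \right)} \right)}} = \frac{1}{\left(-73\right) \left(-24 + 6^{2} + 2 \cdot 6\right)} = \frac{1}{\left(-73\right) \left(-24 + 36 + 12\right)} = \frac{1}{\left(-73\right) 24} = \frac{1}{-1752} = - \frac{1}{1752}$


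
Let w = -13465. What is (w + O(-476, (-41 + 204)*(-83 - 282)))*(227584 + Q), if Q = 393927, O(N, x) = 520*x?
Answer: -19236303057015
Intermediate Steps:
(w + O(-476, (-41 + 204)*(-83 - 282)))*(227584 + Q) = (-13465 + 520*((-41 + 204)*(-83 - 282)))*(227584 + 393927) = (-13465 + 520*(163*(-365)))*621511 = (-13465 + 520*(-59495))*621511 = (-13465 - 30937400)*621511 = -30950865*621511 = -19236303057015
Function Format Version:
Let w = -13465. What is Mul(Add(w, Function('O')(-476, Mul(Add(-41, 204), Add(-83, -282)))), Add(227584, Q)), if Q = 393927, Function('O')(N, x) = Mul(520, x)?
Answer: -19236303057015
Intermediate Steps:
Mul(Add(w, Function('O')(-476, Mul(Add(-41, 204), Add(-83, -282)))), Add(227584, Q)) = Mul(Add(-13465, Mul(520, Mul(Add(-41, 204), Add(-83, -282)))), Add(227584, 393927)) = Mul(Add(-13465, Mul(520, Mul(163, -365))), 621511) = Mul(Add(-13465, Mul(520, -59495)), 621511) = Mul(Add(-13465, -30937400), 621511) = Mul(-30950865, 621511) = -19236303057015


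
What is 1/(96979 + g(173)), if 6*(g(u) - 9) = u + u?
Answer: 3/291137 ≈ 1.0304e-5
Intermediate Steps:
g(u) = 9 + u/3 (g(u) = 9 + (u + u)/6 = 9 + (2*u)/6 = 9 + u/3)
1/(96979 + g(173)) = 1/(96979 + (9 + (⅓)*173)) = 1/(96979 + (9 + 173/3)) = 1/(96979 + 200/3) = 1/(291137/3) = 3/291137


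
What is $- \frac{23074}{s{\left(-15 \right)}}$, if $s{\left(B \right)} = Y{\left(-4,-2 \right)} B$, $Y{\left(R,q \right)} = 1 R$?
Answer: $- \frac{11537}{30} \approx -384.57$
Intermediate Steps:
$Y{\left(R,q \right)} = R$
$s{\left(B \right)} = - 4 B$
$- \frac{23074}{s{\left(-15 \right)}} = - \frac{23074}{\left(-4\right) \left(-15\right)} = - \frac{23074}{60} = \left(-23074\right) \frac{1}{60} = - \frac{11537}{30}$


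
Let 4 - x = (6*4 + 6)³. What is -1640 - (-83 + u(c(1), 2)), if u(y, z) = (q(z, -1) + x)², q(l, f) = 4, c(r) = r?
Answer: -728569621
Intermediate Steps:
x = -26996 (x = 4 - (6*4 + 6)³ = 4 - (24 + 6)³ = 4 - 1*30³ = 4 - 1*27000 = 4 - 27000 = -26996)
u(y, z) = 728568064 (u(y, z) = (4 - 26996)² = (-26992)² = 728568064)
-1640 - (-83 + u(c(1), 2)) = -1640 - (-83 + 728568064) = -1640 - 1*728567981 = -1640 - 728567981 = -728569621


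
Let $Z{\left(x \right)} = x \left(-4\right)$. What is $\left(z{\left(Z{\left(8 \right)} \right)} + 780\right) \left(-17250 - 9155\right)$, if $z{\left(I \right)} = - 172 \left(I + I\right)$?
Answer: $-311262140$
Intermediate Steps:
$Z{\left(x \right)} = - 4 x$
$z{\left(I \right)} = - 344 I$ ($z{\left(I \right)} = - 172 \cdot 2 I = - 344 I$)
$\left(z{\left(Z{\left(8 \right)} \right)} + 780\right) \left(-17250 - 9155\right) = \left(- 344 \left(\left(-4\right) 8\right) + 780\right) \left(-17250 - 9155\right) = \left(\left(-344\right) \left(-32\right) + 780\right) \left(-26405\right) = \left(11008 + 780\right) \left(-26405\right) = 11788 \left(-26405\right) = -311262140$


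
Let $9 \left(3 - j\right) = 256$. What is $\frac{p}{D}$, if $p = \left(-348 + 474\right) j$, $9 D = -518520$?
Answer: $\frac{4809}{86420} \approx 0.055647$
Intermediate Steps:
$j = - \frac{229}{9}$ ($j = 3 - \frac{256}{9} = - \frac{229}{9} \approx -25.444$)
$D = - \frac{172840}{3}$ ($D = \frac{1}{9} \left(-518520\right) = - \frac{172840}{3} \approx -57613.0$)
$p = -3206$ ($p = \left(-348 + 474\right) \left(- \frac{229}{9}\right) = 126 \left(- \frac{229}{9}\right) = -3206$)
$\frac{p}{D} = - \frac{3206}{- \frac{172840}{3}} = \left(-3206\right) \left(- \frac{3}{172840}\right) = \frac{4809}{86420}$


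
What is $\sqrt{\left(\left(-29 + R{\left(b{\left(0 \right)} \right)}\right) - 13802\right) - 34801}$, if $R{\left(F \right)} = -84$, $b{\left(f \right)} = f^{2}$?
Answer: $2 i \sqrt{12179} \approx 220.72 i$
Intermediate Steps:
$\sqrt{\left(\left(-29 + R{\left(b{\left(0 \right)} \right)}\right) - 13802\right) - 34801} = \sqrt{\left(\left(-29 - 84\right) - 13802\right) - 34801} = \sqrt{\left(-113 - 13802\right) - 34801} = \sqrt{-13915 - 34801} = \sqrt{-48716} = 2 i \sqrt{12179}$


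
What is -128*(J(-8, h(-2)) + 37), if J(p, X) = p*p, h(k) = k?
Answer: -12928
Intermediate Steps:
J(p, X) = p²
-128*(J(-8, h(-2)) + 37) = -128*((-8)² + 37) = -128*(64 + 37) = -128*101 = -12928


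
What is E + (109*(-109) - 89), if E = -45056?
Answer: -57026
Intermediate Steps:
E + (109*(-109) - 89) = -45056 + (109*(-109) - 89) = -45056 + (-11881 - 89) = -45056 - 11970 = -57026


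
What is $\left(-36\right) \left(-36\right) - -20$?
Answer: $1316$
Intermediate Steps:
$\left(-36\right) \left(-36\right) - -20 = 1296 + 20 = 1316$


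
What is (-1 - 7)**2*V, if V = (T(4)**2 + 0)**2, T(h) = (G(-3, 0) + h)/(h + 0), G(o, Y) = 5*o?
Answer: 14641/4 ≈ 3660.3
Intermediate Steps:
T(h) = (-15 + h)/h (T(h) = (5*(-3) + h)/(h + 0) = (-15 + h)/h)
V = 14641/256 (V = (((-15 + 4)/4)**2 + 0)**2 = (((1/4)*(-11))**2 + 0)**2 = ((-11/4)**2 + 0)**2 = (121/16 + 0)**2 = (121/16)**2 = 14641/256 ≈ 57.191)
(-1 - 7)**2*V = (-1 - 7)**2*(14641/256) = (-8)**2*(14641/256) = 64*(14641/256) = 14641/4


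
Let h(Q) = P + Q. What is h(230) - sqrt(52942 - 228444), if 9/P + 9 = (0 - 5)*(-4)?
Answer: 2539/11 - I*sqrt(175502) ≈ 230.82 - 418.93*I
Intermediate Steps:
P = 9/11 (P = 9/(-9 + (0 - 5)*(-4)) = 9/(-9 - 5*(-4)) = 9/(-9 + 20) = 9/11 ≈ 0.81818)
h(Q) = 9/11 + Q
h(230) - sqrt(52942 - 228444) = (9/11 + 230) - sqrt(52942 - 228444) = 2539/11 - sqrt(-175502) = 2539/11 - I*sqrt(175502)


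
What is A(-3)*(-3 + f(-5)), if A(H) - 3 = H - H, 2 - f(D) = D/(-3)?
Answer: -8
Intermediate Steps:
f(D) = 2 + D/3 (f(D) = 2 - D/(-3) = 2 - D*(-1)/3 = 2 - (-1)*D/3 = 2 + D/3)
A(H) = 3 (A(H) = 3 + (H - H) = 3 + 0 = 3)
A(-3)*(-3 + f(-5)) = 3*(-3 + (2 + (⅓)*(-5))) = 3*(-3 + (2 - 5/3)) = 3*(-3 + ⅓) = 3*(-8/3) = -8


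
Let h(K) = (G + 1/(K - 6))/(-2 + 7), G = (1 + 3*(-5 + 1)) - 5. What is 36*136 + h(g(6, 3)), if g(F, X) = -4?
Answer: 244639/50 ≈ 4892.8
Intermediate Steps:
G = -16 (G = (1 + 3*(-4)) - 5 = (1 - 12) - 5 = -11 - 5 = -16)
h(K) = -16/5 + 1/(5*(-6 + K)) (h(K) = (-16 + 1/(K - 6))/(-2 + 7) = (-16 + 1/(-6 + K))/5 = (-16 + 1/(-6 + K))*(1/5) = -16/5 + 1/(5*(-6 + K)))
36*136 + h(g(6, 3)) = 36*136 + (97 - 16*(-4))/(5*(-6 - 4)) = 4896 + (1/5)*(97 + 64)/(-10) = 4896 + (1/5)*(-1/10)*161 = 4896 - 161/50 = 244639/50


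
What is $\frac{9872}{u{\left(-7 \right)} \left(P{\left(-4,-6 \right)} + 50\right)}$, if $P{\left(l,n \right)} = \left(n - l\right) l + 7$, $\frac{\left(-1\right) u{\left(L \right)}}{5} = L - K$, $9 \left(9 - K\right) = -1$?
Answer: $\frac{88848}{47125} \approx 1.8854$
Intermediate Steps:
$K = \frac{82}{9}$ ($K = 9 - - \frac{1}{9} = 9 + \frac{1}{9} = \frac{82}{9} \approx 9.1111$)
$u{\left(L \right)} = \frac{410}{9} - 5 L$ ($u{\left(L \right)} = - 5 \left(L - \frac{82}{9}\right) = - 5 \left(- \frac{82}{9} + L\right) = \frac{410}{9} - 5 L$)
$P{\left(l,n \right)} = 7 + l \left(n - l\right)$ ($P{\left(l,n \right)} = l \left(n - l\right) + 7 = 7 + l \left(n - l\right)$)
$\frac{9872}{u{\left(-7 \right)} \left(P{\left(-4,-6 \right)} + 50\right)} = \frac{9872}{\left(\frac{410}{9} - -35\right) \left(\left(7 - \left(-4\right)^{2} - -24\right) + 50\right)} = \frac{9872}{\left(\frac{410}{9} + 35\right) \left(\left(7 - 16 + 24\right) + 50\right)} = \frac{9872}{\frac{725}{9} \left(\left(7 - 16 + 24\right) + 50\right)} = \frac{9872}{\frac{725}{9} \left(15 + 50\right)} = \frac{9872}{\frac{725}{9} \cdot 65} = \frac{9872}{\frac{47125}{9}} = 9872 \cdot \frac{9}{47125} = \frac{88848}{47125}$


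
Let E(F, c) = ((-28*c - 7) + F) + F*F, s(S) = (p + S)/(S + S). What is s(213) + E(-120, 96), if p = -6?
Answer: 1645139/142 ≈ 11585.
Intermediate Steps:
s(S) = (-6 + S)/(2*S) (s(S) = (-6 + S)/(S + S) = (-6 + S)/((2*S)) = (-6 + S)*(1/(2*S)) = (-6 + S)/(2*S))
E(F, c) = -7 + F + F² - 28*c (E(F, c) = ((-7 - 28*c) + F) + F² = (-7 + F - 28*c) + F² = -7 + F + F² - 28*c)
s(213) + E(-120, 96) = (½)*(-6 + 213)/213 + (-7 - 120 + (-120)² - 28*96) = (½)*(1/213)*207 + (-7 - 120 + 14400 - 2688) = 69/142 + 11585 = 1645139/142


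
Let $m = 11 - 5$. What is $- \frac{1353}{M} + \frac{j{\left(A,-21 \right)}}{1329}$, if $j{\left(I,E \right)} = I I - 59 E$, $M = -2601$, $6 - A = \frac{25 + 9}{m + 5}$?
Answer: $\frac{22599160}{15491267} \approx 1.4588$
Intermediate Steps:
$m = 6$
$A = \frac{32}{11}$ ($A = 6 - \frac{25 + 9}{6 + 5} = 6 - \frac{34}{11} = \frac{32}{11} \approx 2.9091$)
$j{\left(I,E \right)} = I^{2} - 59 E$
$- \frac{1353}{M} + \frac{j{\left(A,-21 \right)}}{1329} = - \frac{1353}{-2601} + \frac{\left(\frac{32}{11}\right)^{2} - -1239}{1329} = \left(-1353\right) \left(- \frac{1}{2601}\right) + \left(\frac{1024}{121} + 1239\right) \frac{1}{1329} = \frac{451}{867} + \frac{150943}{121} \cdot \frac{1}{1329} = \frac{451}{867} + \frac{150943}{160809} = \frac{22599160}{15491267}$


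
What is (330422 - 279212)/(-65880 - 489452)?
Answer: -25605/277666 ≈ -0.092215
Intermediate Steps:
(330422 - 279212)/(-65880 - 489452) = 51210/(-555332) = 51210*(-1/555332) = -25605/277666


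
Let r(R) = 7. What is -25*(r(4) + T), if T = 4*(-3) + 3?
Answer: 50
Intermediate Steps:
T = -9 (T = -12 + 3 = -9)
-25*(r(4) + T) = -25*(7 - 9) = -25*(-2) = 50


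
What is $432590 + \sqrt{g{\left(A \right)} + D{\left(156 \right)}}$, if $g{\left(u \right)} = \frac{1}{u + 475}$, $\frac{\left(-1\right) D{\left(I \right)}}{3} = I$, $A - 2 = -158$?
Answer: $432590 + \frac{i \sqrt{47623829}}{319} \approx 4.3259 \cdot 10^{5} + 21.633 i$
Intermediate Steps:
$A = -156$ ($A = 2 - 158 = -156$)
$D{\left(I \right)} = - 3 I$
$g{\left(u \right)} = \frac{1}{475 + u}$
$432590 + \sqrt{g{\left(A \right)} + D{\left(156 \right)}} = 432590 + \sqrt{\frac{1}{475 - 156} - 468} = 432590 + \sqrt{\frac{1}{319} - 468} = 432590 + \sqrt{- \frac{149291}{319}} = 432590 + \frac{i \sqrt{47623829}}{319}$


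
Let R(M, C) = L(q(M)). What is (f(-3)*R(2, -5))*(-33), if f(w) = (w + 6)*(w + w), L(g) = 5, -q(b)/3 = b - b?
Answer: 2970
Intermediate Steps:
q(b) = 0 (q(b) = -3*(b - b) = -3*0 = 0)
R(M, C) = 5
f(w) = 2*w*(6 + w) (f(w) = (6 + w)*(2*w) = 2*w*(6 + w))
(f(-3)*R(2, -5))*(-33) = ((2*(-3)*(6 - 3))*5)*(-33) = ((2*(-3)*3)*5)*(-33) = -18*5*(-33) = -90*(-33) = 2970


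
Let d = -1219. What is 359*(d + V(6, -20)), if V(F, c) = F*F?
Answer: -424697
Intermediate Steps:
V(F, c) = F²
359*(d + V(6, -20)) = 359*(-1219 + 6²) = 359*(-1219 + 36) = 359*(-1183) = -424697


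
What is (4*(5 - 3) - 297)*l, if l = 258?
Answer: -74562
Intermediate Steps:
(4*(5 - 3) - 297)*l = (4*(5 - 3) - 297)*258 = (4*2 - 297)*258 = (8 - 297)*258 = -289*258 = -74562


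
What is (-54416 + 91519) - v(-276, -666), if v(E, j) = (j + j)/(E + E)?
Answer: 1706627/46 ≈ 37101.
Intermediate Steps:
v(E, j) = j/E (v(E, j) = (2*j)/((2*E)) = (2*j)*(1/(2*E)) = j/E)
(-54416 + 91519) - v(-276, -666) = (-54416 + 91519) - (-666)/(-276) = 37103 - (-666)*(-1)/276 = 37103 - 1*111/46 = 37103 - 111/46 = 1706627/46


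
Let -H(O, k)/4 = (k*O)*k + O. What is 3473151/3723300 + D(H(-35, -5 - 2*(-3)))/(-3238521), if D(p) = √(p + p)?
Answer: 1157717/1241100 - 4*√35/3238521 ≈ 0.93281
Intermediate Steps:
H(O, k) = -4*O - 4*O*k² (H(O, k) = -4*((k*O)*k + O) = -4*((O*k)*k + O) = -4*(O*k² + O) = -4*(O + O*k²) = -4*O - 4*O*k²)
D(p) = √2*√p (D(p) = √(2*p) = √2*√p)
3473151/3723300 + D(H(-35, -5 - 2*(-3)))/(-3238521) = 3473151/3723300 + (√2*√(-4*(-35)*(1 + (-5 - 2*(-3))²)))/(-3238521) = 3473151*(1/3723300) + (√2*√(-4*(-35)*(1 + (-5 + 6)²)))*(-1/3238521) = 1157717/1241100 + (√2*√(-4*(-35)*(1 + 1²)))*(-1/3238521) = 1157717/1241100 + (√2*√(-4*(-35)*(1 + 1)))*(-1/3238521) = 1157717/1241100 + (√2*√(-4*(-35)*2))*(-1/3238521) = 1157717/1241100 + (√2*√280)*(-1/3238521) = 1157717/1241100 + (√2*(2*√70))*(-1/3238521) = 1157717/1241100 + (4*√35)*(-1/3238521) = 1157717/1241100 - 4*√35/3238521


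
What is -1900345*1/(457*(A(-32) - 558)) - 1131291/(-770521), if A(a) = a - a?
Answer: 1752741722491/196487478126 ≈ 8.9204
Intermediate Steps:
A(a) = 0
-1900345*1/(457*(A(-32) - 558)) - 1131291/(-770521) = -1900345*1/(457*(0 - 558)) - 1131291/(-770521) = -1900345/(457*(-558)) - 1131291*(-1/770521) = -1900345/(-255006) + 1131291/770521 = -1900345*(-1/255006) + 1131291/770521 = 1900345/255006 + 1131291/770521 = 1752741722491/196487478126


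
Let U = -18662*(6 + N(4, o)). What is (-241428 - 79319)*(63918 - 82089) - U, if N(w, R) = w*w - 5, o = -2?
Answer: 5828610991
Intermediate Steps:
N(w, R) = -5 + w² (N(w, R) = w² - 5 = -5 + w²)
U = -317254 (U = -18662*(6 + (-5 + 4²)) = -18662*(6 + (-5 + 16)) = -18662*(6 + 11) = -18662*17 = -317254)
(-241428 - 79319)*(63918 - 82089) - U = (-241428 - 79319)*(63918 - 82089) - 1*(-317254) = -320747*(-18171) + 317254 = 5828293737 + 317254 = 5828610991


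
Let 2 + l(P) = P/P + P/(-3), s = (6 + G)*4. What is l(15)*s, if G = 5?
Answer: -264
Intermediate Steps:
s = 44 (s = (6 + 5)*4 = 11*4 = 44)
l(P) = -1 - P/3 (l(P) = -2 + (P/P + P/(-3)) = -2 + (1 + P*(-⅓)) = -2 + (1 - P/3) = -1 - P/3)
l(15)*s = (-1 - ⅓*15)*44 = (-1 - 5)*44 = -6*44 = -264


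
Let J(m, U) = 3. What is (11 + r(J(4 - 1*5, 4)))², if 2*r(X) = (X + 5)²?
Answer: 1849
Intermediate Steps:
r(X) = (5 + X)²/2 (r(X) = (X + 5)²/2 = (5 + X)²/2)
(11 + r(J(4 - 1*5, 4)))² = (11 + (5 + 3)²/2)² = (11 + (½)*8²)² = (11 + (½)*64)² = (11 + 32)² = 43² = 1849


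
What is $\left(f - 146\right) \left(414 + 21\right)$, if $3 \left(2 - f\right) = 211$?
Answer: $-93235$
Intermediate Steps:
$f = - \frac{205}{3}$ ($f = 2 - \frac{211}{3} = - \frac{205}{3} \approx -68.333$)
$\left(f - 146\right) \left(414 + 21\right) = \left(- \frac{205}{3} - 146\right) \left(414 + 21\right) = \left(- \frac{643}{3}\right) 435 = -93235$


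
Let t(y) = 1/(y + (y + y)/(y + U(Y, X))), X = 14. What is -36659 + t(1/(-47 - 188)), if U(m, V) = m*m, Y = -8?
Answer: -572078596/15509 ≈ -36887.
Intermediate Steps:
U(m, V) = m²
t(y) = 1/(y + 2*y/(64 + y)) (t(y) = 1/(y + (y + y)/(y + (-8)²)) = 1/(y + (2*y)/(y + 64)) = 1/(y + (2*y)/(64 + y)) = 1/(y + 2*y/(64 + y)))
-36659 + t(1/(-47 - 188)) = -36659 + (64 + 1/(-47 - 188))/((1/(-47 - 188))*(66 + 1/(-47 - 188))) = -36659 + (64 + 1/(-235))/((1/(-235))*(66 + 1/(-235))) = -36659 + (64 - 1/235)/((-1/235)*(66 - 1/235)) = -36659 - 235*15039/235/15509/235 = -36659 - 235*235/15509*15039/235 = -36659 - 3534165/15509 = -572078596/15509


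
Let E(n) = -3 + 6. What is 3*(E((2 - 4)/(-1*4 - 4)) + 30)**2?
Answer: 3267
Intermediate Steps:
E(n) = 3
3*(E((2 - 4)/(-1*4 - 4)) + 30)**2 = 3*(3 + 30)**2 = 3*33**2 = 3*1089 = 3267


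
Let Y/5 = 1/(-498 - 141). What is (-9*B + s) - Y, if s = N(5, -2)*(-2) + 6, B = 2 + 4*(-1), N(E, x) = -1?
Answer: 16619/639 ≈ 26.008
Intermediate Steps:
B = -2 (B = 2 - 4 = -2)
s = 8 (s = -1*(-2) + 6 = 2 + 6 = 8)
Y = -5/639 (Y = 5/(-498 - 141) = 5/(-639) = 5*(-1/639) = -5/639 ≈ -0.0078247)
(-9*B + s) - Y = (-9*(-2) + 8) - 1*(-5/639) = (18 + 8) + 5/639 = 26 + 5/639 = 16619/639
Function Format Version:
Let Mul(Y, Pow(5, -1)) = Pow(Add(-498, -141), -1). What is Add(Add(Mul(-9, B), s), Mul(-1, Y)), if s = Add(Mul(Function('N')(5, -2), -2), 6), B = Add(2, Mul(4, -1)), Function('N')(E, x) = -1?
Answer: Rational(16619, 639) ≈ 26.008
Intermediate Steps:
B = -2 (B = Add(2, -4) = -2)
s = 8 (s = Add(Mul(-1, -2), 6) = Add(2, 6) = 8)
Y = Rational(-5, 639) (Y = Mul(5, Pow(Add(-498, -141), -1)) = Mul(5, Pow(-639, -1)) = Mul(5, Rational(-1, 639)) = Rational(-5, 639) ≈ -0.0078247)
Add(Add(Mul(-9, B), s), Mul(-1, Y)) = Add(Add(Mul(-9, -2), 8), Mul(-1, Rational(-5, 639))) = Add(Add(18, 8), Rational(5, 639)) = Add(26, Rational(5, 639)) = Rational(16619, 639)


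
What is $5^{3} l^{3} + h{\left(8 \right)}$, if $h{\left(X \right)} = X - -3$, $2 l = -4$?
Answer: $-989$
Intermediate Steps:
$l = -2$ ($l = \frac{1}{2} \left(-4\right) = -2$)
$h{\left(X \right)} = 3 + X$ ($h{\left(X \right)} = X + 3 = 3 + X$)
$5^{3} l^{3} + h{\left(8 \right)} = 5^{3} \left(-2\right)^{3} + \left(3 + 8\right) = 125 \left(-8\right) + 11 = -1000 + 11 = -989$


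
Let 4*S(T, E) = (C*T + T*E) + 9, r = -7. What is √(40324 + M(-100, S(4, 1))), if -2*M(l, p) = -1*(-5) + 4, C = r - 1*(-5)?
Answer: √161278/2 ≈ 200.80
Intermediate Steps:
C = -2 (C = -7 - 1*(-5) = -7 + 5 = -2)
S(T, E) = 9/4 - T/2 + E*T/4 (S(T, E) = ((-2*T + T*E) + 9)/4 = ((-2*T + E*T) + 9)/4 = (9 - 2*T + E*T)/4 = 9/4 - T/2 + E*T/4)
M(l, p) = -9/2 (M(l, p) = -(-1*(-5) + 4)/2 = -(5 + 4)/2 = -½*9 = -9/2)
√(40324 + M(-100, S(4, 1))) = √(40324 - 9/2) = √(80639/2) = √161278/2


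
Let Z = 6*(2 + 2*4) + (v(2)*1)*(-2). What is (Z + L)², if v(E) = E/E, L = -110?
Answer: 2704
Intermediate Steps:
v(E) = 1
Z = 58 (Z = 6*(2 + 2*4) + (1*1)*(-2) = 6*(2 + 8) + 1*(-2) = 6*10 - 2 = 60 - 2 = 58)
(Z + L)² = (58 - 110)² = (-52)² = 2704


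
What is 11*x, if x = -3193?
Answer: -35123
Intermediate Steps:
11*x = 11*(-3193) = -35123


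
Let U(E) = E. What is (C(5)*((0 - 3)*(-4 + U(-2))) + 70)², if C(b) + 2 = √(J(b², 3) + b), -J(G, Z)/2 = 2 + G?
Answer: -14720 + 8568*I ≈ -14720.0 + 8568.0*I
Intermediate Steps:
J(G, Z) = -4 - 2*G (J(G, Z) = -2*(2 + G) = -4 - 2*G)
C(b) = -2 + √(-4 + b - 2*b²) (C(b) = -2 + √((-4 - 2*b²) + b) = -2 + √(-4 + b - 2*b²))
(C(5)*((0 - 3)*(-4 + U(-2))) + 70)² = ((-2 + √(-4 + 5 - 2*5²))*((0 - 3)*(-4 - 2)) + 70)² = ((-2 + √(-4 + 5 - 2*25))*(-3*(-6)) + 70)² = ((-2 + √(-4 + 5 - 50))*18 + 70)² = ((-2 + √(-49))*18 + 70)² = ((-2 + 7*I)*18 + 70)² = ((-36 + 126*I) + 70)² = (34 + 126*I)²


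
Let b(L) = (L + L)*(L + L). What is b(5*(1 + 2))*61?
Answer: 54900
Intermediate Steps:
b(L) = 4*L**2 (b(L) = (2*L)*(2*L) = 4*L**2)
b(5*(1 + 2))*61 = (4*(5*(1 + 2))**2)*61 = (4*(5*3)**2)*61 = (4*15**2)*61 = (4*225)*61 = 900*61 = 54900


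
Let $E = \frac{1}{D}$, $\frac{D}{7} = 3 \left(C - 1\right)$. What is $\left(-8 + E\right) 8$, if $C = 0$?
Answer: $- \frac{1352}{21} \approx -64.381$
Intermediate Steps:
$D = -21$ ($D = 7 \cdot 3 \left(0 - 1\right) = 7 \cdot 3 \left(-1\right) = 7 \left(-3\right) = -21$)
$E = - \frac{1}{21}$ ($E = \frac{1}{-21} = - \frac{1}{21} \approx -0.047619$)
$\left(-8 + E\right) 8 = \left(-8 - \frac{1}{21}\right) 8 = \left(- \frac{169}{21}\right) 8 = - \frac{1352}{21}$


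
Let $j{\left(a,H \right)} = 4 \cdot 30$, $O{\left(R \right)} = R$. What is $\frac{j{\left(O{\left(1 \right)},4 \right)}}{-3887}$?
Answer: $- \frac{120}{3887} \approx -0.030872$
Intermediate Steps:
$j{\left(a,H \right)} = 120$
$\frac{j{\left(O{\left(1 \right)},4 \right)}}{-3887} = \frac{120}{-3887} = 120 \left(- \frac{1}{3887}\right) = - \frac{120}{3887}$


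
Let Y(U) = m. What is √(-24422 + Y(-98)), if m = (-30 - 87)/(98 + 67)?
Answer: I*√73878695/55 ≈ 156.28*I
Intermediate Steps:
m = -39/55 (m = -117/165 = -117*1/165 = -39/55 ≈ -0.70909)
Y(U) = -39/55
√(-24422 + Y(-98)) = √(-24422 - 39/55) = √(-1343249/55) = I*√73878695/55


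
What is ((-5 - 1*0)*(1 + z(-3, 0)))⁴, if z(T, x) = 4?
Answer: 390625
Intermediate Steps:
((-5 - 1*0)*(1 + z(-3, 0)))⁴ = ((-5 - 1*0)*(1 + 4))⁴ = ((-5 + 0)*5)⁴ = (-5*5)⁴ = (-25)⁴ = 390625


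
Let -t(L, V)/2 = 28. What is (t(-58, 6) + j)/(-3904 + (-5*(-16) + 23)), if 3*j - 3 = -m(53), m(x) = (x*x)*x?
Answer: 149042/11403 ≈ 13.070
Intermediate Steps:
m(x) = x³ (m(x) = x²*x = x³)
t(L, V) = -56 (t(L, V) = -2*28 = -56)
j = -148874/3 (j = 1 + (-1*53³)/3 = 1 + (-1*148877)/3 = 1 + (⅓)*(-148877) = 1 - 148877/3 = -148874/3 ≈ -49625.)
(t(-58, 6) + j)/(-3904 + (-5*(-16) + 23)) = (-56 - 148874/3)/(-3904 + (-5*(-16) + 23)) = -149042/(3*(-3904 + (80 + 23))) = -149042/(3*(-3904 + 103)) = -149042/3/(-3801) = -149042/3*(-1/3801) = 149042/11403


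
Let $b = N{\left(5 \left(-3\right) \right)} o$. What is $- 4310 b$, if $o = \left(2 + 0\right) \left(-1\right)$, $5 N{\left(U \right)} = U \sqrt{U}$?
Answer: $- 25860 i \sqrt{15} \approx - 1.0016 \cdot 10^{5} i$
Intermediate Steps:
$N{\left(U \right)} = \frac{U^{\frac{3}{2}}}{5}$ ($N{\left(U \right)} = \frac{U \sqrt{U}}{5} = \frac{U^{\frac{3}{2}}}{5}$)
$o = -2$ ($o = 2 \left(-1\right) = -2$)
$b = 6 i \sqrt{15}$ ($b = \frac{\left(5 \left(-3\right)\right)^{\frac{3}{2}}}{5} \left(-2\right) = \frac{\left(-15\right)^{\frac{3}{2}}}{5} \left(-2\right) = \frac{\left(-15\right) i \sqrt{15}}{5} \left(-2\right) = - 3 i \sqrt{15} \left(-2\right) = 6 i \sqrt{15} \approx 23.238 i$)
$- 4310 b = - 4310 \cdot 6 i \sqrt{15} = - 25860 i \sqrt{15}$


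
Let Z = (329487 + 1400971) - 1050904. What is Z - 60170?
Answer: 619384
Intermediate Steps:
Z = 679554 (Z = 1730458 - 1050904 = 679554)
Z - 60170 = 679554 - 60170 = 619384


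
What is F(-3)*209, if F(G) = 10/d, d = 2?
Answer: 1045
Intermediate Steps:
F(G) = 5 (F(G) = 10/2 = 10*(½) = 5)
F(-3)*209 = 5*209 = 1045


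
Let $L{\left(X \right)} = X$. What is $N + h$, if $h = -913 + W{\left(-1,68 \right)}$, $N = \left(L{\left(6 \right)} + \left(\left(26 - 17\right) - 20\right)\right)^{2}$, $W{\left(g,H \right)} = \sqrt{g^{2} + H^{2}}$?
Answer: $-888 + 5 \sqrt{185} \approx -819.99$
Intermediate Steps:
$W{\left(g,H \right)} = \sqrt{H^{2} + g^{2}}$
$N = 25$ ($N = \left(6 + \left(\left(26 - 17\right) - 20\right)\right)^{2} = \left(6 + \left(9 - 20\right)\right)^{2} = \left(6 - 11\right)^{2} = \left(-5\right)^{2} = 25$)
$h = -913 + 5 \sqrt{185}$ ($h = -913 + \sqrt{68^{2} + \left(-1\right)^{2}} = -913 + \sqrt{4624 + 1} = -913 + \sqrt{4625} = -913 + 5 \sqrt{185} \approx -844.99$)
$N + h = 25 - \left(913 - 5 \sqrt{185}\right) = -888 + 5 \sqrt{185}$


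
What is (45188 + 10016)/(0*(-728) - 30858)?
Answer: -746/417 ≈ -1.7890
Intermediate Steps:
(45188 + 10016)/(0*(-728) - 30858) = 55204/(0 - 30858) = 55204/(-30858) = 55204*(-1/30858) = -746/417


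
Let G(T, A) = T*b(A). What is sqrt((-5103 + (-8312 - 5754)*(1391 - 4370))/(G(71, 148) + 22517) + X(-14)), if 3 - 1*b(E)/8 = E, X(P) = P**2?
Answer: I*sqrt(1805360559569)/59843 ≈ 22.453*I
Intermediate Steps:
b(E) = 24 - 8*E
G(T, A) = T*(24 - 8*A)
sqrt((-5103 + (-8312 - 5754)*(1391 - 4370))/(G(71, 148) + 22517) + X(-14)) = sqrt((-5103 + (-8312 - 5754)*(1391 - 4370))/(8*71*(3 - 1*148) + 22517) + (-14)**2) = sqrt((-5103 - 14066*(-2979))/(8*71*(3 - 148) + 22517) + 196) = sqrt((-5103 + 41902614)/(8*71*(-145) + 22517) + 196) = sqrt(41897511/(-82360 + 22517) + 196) = sqrt(41897511/(-59843) + 196) = sqrt(41897511*(-1/59843) + 196) = sqrt(-41897511/59843 + 196) = sqrt(-30168283/59843) = I*sqrt(1805360559569)/59843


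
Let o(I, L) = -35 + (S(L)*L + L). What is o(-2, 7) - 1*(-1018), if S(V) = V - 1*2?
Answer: 1025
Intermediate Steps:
S(V) = -2 + V (S(V) = V - 2 = -2 + V)
o(I, L) = -35 + L + L*(-2 + L) (o(I, L) = -35 + ((-2 + L)*L + L) = -35 + (L*(-2 + L) + L) = -35 + (L + L*(-2 + L)) = -35 + L + L*(-2 + L))
o(-2, 7) - 1*(-1018) = (-35 + 7**2 - 1*7) - 1*(-1018) = (-35 + 49 - 7) + 1018 = 7 + 1018 = 1025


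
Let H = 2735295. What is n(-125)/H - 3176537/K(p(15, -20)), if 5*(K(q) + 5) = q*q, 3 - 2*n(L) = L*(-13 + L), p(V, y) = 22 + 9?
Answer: -1113944536889/65647080 ≈ -16969.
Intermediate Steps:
p(V, y) = 31
n(L) = 3/2 - L*(-13 + L)/2
K(q) = -5 + q²/5 (K(q) = -5 + (q*q)/5 = -5 + q²/5)
n(-125)/H - 3176537/K(p(15, -20)) = (3/2 - ½*(-125)² + (13/2)*(-125))/2735295 - 3176537/(-5 + (⅕)*31²) = (3/2 - ½*15625 - 1625/2)*(1/2735295) - 3176537/(-5 + (⅕)*961) = (3/2 - 15625/2 - 1625/2)*(1/2735295) - 3176537/(-5 + 961/5) = -17247/2*1/2735295 - 3176537/936/5 = -5749/1823530 - 3176537*5/936 = -5749/1823530 - 1221745/72 = -1113944536889/65647080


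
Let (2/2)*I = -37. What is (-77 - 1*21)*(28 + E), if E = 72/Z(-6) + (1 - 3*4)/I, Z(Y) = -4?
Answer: -37338/37 ≈ -1009.1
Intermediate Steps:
I = -37
E = -655/37 (E = 72/(-4) + (1 - 3*4)/(-37) = 72*(-¼) + (1 - 12)*(-1/37) = -18 - 11*(-1/37) = -18 + 11/37 = -655/37 ≈ -17.703)
(-77 - 1*21)*(28 + E) = (-77 - 1*21)*(28 - 655/37) = (-77 - 21)*(381/37) = -98*381/37 = -37338/37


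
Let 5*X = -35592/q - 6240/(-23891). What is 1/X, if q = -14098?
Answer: 120291185/67021428 ≈ 1.7948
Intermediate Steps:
X = 67021428/120291185 (X = (-35592/(-14098) - 6240/(-23891))/5 = (-35592*(-1/14098) - 6240*(-1/23891))/5 = (17796/7049 + 6240/23891)/5 = (1/5)*(67021428/24058237) = 67021428/120291185 ≈ 0.55716)
1/X = 1/(67021428/120291185) = 120291185/67021428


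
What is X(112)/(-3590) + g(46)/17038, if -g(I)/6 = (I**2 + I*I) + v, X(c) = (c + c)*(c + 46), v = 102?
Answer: -174090814/15291605 ≈ -11.385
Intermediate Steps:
X(c) = 2*c*(46 + c) (X(c) = (2*c)*(46 + c) = 2*c*(46 + c))
g(I) = -612 - 12*I**2 (g(I) = -6*((I**2 + I*I) + 102) = -6*((I**2 + I**2) + 102) = -6*(2*I**2 + 102) = -6*(102 + 2*I**2) = -612 - 12*I**2)
X(112)/(-3590) + g(46)/17038 = (2*112*(46 + 112))/(-3590) + (-612 - 12*46**2)/17038 = (2*112*158)*(-1/3590) + (-612 - 12*2116)*(1/17038) = 35392*(-1/3590) + (-612 - 25392)*(1/17038) = -17696/1795 - 26004*1/17038 = -17696/1795 - 13002/8519 = -174090814/15291605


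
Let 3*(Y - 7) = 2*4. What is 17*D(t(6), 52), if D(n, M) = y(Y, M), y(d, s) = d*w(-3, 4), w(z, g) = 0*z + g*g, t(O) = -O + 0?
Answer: 7888/3 ≈ 2629.3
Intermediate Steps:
Y = 29/3 (Y = 7 + (2*4)/3 = 7 + (⅓)*8 = 7 + 8/3 = 29/3 ≈ 9.6667)
t(O) = -O
w(z, g) = g² (w(z, g) = 0 + g² = g²)
y(d, s) = 16*d (y(d, s) = d*4² = d*16 = 16*d)
D(n, M) = 464/3 (D(n, M) = 16*(29/3) = 464/3)
17*D(t(6), 52) = 17*(464/3) = 7888/3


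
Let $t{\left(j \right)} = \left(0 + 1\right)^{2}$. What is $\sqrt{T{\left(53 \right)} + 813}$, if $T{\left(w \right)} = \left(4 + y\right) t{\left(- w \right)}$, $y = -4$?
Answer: $\sqrt{813} \approx 28.513$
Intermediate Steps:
$t{\left(j \right)} = 1$ ($t{\left(j \right)} = 1^{2} = 1$)
$T{\left(w \right)} = 0$ ($T{\left(w \right)} = \left(4 - 4\right) 1 = 0 \cdot 1 = 0$)
$\sqrt{T{\left(53 \right)} + 813} = \sqrt{0 + 813} = \sqrt{813}$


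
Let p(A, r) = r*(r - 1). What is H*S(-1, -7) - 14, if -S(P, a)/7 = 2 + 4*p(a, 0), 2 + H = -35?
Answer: 504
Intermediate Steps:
H = -37 (H = -2 - 35 = -37)
p(A, r) = r*(-1 + r)
S(P, a) = -14 (S(P, a) = -7*(2 + 4*(0*(-1 + 0))) = -7*(2 + 4*(0*(-1))) = -7*(2 + 4*0) = -7*(2 + 0) = -7*2 = -14)
H*S(-1, -7) - 14 = -37*(-14) - 14 = 518 - 14 = 504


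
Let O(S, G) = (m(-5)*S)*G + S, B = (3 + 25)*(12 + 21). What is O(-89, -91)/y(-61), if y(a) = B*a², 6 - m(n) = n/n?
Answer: 20203/1719102 ≈ 0.011752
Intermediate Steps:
m(n) = 5 (m(n) = 6 - n/n = 6 - 1*1 = 6 - 1 = 5)
B = 924 (B = 28*33 = 924)
y(a) = 924*a²
O(S, G) = S + 5*G*S (O(S, G) = (5*S)*G + S = 5*G*S + S = S + 5*G*S)
O(-89, -91)/y(-61) = (-89*(1 + 5*(-91)))/((924*(-61)²)) = (-89*(1 - 455))/((924*3721)) = -89*(-454)/3438204 = 40406*(1/3438204) = 20203/1719102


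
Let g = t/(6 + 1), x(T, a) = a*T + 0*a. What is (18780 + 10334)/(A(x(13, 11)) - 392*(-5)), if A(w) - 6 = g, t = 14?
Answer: 14557/984 ≈ 14.794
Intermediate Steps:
x(T, a) = T*a (x(T, a) = T*a + 0 = T*a)
g = 2 (g = 14/(6 + 1) = 14/7 = 14*(⅐) = 2)
A(w) = 8 (A(w) = 6 + 2 = 8)
(18780 + 10334)/(A(x(13, 11)) - 392*(-5)) = (18780 + 10334)/(8 - 392*(-5)) = 29114/(8 + 1960) = 29114/1968 = 29114*(1/1968) = 14557/984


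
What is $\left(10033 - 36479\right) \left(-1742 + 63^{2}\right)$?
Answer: $-58895242$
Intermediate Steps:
$\left(10033 - 36479\right) \left(-1742 + 63^{2}\right) = - 26446 \left(-1742 + 3969\right) = \left(-26446\right) 2227 = -58895242$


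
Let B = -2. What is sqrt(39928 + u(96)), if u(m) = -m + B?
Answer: sqrt(39830) ≈ 199.57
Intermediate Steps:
u(m) = -2 - m (u(m) = -m - 2 = -2 - m)
sqrt(39928 + u(96)) = sqrt(39928 + (-2 - 1*96)) = sqrt(39928 + (-2 - 96)) = sqrt(39928 - 98) = sqrt(39830)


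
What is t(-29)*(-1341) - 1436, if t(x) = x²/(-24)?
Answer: 364439/8 ≈ 45555.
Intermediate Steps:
t(x) = -x²/24
t(-29)*(-1341) - 1436 = -1/24*(-29)²*(-1341) - 1436 = -1/24*841*(-1341) - 1436 = -841/24*(-1341) - 1436 = 375927/8 - 1436 = 364439/8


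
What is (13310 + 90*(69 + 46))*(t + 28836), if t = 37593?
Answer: 1571710140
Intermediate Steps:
(13310 + 90*(69 + 46))*(t + 28836) = (13310 + 90*(69 + 46))*(37593 + 28836) = (13310 + 90*115)*66429 = (13310 + 10350)*66429 = 23660*66429 = 1571710140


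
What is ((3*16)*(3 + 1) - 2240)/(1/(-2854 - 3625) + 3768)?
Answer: -13268992/24412871 ≈ -0.54352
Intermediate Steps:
((3*16)*(3 + 1) - 2240)/(1/(-2854 - 3625) + 3768) = (48*4 - 2240)/(1/(-6479) + 3768) = (192 - 2240)/(-1/6479 + 3768) = -2048/24412871/6479 = -2048*6479/24412871 = -13268992/24412871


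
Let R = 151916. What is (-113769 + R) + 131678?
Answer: 169825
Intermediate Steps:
(-113769 + R) + 131678 = (-113769 + 151916) + 131678 = 38147 + 131678 = 169825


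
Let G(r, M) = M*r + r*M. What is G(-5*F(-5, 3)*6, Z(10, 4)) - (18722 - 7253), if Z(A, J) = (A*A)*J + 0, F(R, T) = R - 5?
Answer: 228531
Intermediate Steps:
F(R, T) = -5 + R
Z(A, J) = J*A² (Z(A, J) = A²*J + 0 = J*A² + 0 = J*A²)
G(r, M) = 2*M*r (G(r, M) = M*r + M*r = 2*M*r)
G(-5*F(-5, 3)*6, Z(10, 4)) - (18722 - 7253) = 2*(4*10²)*(-5*(-5 - 5)*6) - (18722 - 7253) = 2*(4*100)*(-5*(-10)*6) - 1*11469 = 2*400*(50*6) - 11469 = 2*400*300 - 11469 = 240000 - 11469 = 228531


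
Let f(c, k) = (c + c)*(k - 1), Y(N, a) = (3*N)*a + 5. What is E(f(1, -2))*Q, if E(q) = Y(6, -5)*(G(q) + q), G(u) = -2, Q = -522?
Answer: -354960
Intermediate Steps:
Y(N, a) = 5 + 3*N*a (Y(N, a) = 3*N*a + 5 = 5 + 3*N*a)
f(c, k) = 2*c*(-1 + k) (f(c, k) = (2*c)*(-1 + k) = 2*c*(-1 + k))
E(q) = 170 - 85*q (E(q) = (5 + 3*6*(-5))*(-2 + q) = (5 - 90)*(-2 + q) = -85*(-2 + q) = 170 - 85*q)
E(f(1, -2))*Q = (170 - 170*(-1 - 2))*(-522) = (170 - 170*(-3))*(-522) = (170 - 85*(-6))*(-522) = (170 + 510)*(-522) = 680*(-522) = -354960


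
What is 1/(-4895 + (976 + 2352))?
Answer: -1/1567 ≈ -0.00063816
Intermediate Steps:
1/(-4895 + (976 + 2352)) = 1/(-4895 + 3328) = 1/(-1567) = -1/1567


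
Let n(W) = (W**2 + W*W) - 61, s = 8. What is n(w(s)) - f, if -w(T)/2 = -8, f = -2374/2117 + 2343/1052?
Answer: 1001952201/2227084 ≈ 449.89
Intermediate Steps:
f = 2462683/2227084 (f = -2374*1/2117 + 2343*(1/1052) = -2374/2117 + 2343/1052 = 2462683/2227084 ≈ 1.1058)
w(T) = 16 (w(T) = -2*(-8) = 16)
n(W) = -61 + 2*W**2 (n(W) = (W**2 + W**2) - 61 = 2*W**2 - 61 = -61 + 2*W**2)
n(w(s)) - f = (-61 + 2*16**2) - 1*2462683/2227084 = (-61 + 2*256) - 2462683/2227084 = (-61 + 512) - 2462683/2227084 = 451 - 2462683/2227084 = 1001952201/2227084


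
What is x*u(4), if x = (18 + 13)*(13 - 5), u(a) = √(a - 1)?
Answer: 248*√3 ≈ 429.55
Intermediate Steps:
u(a) = √(-1 + a)
x = 248 (x = 31*8 = 248)
x*u(4) = 248*√(-1 + 4) = 248*√3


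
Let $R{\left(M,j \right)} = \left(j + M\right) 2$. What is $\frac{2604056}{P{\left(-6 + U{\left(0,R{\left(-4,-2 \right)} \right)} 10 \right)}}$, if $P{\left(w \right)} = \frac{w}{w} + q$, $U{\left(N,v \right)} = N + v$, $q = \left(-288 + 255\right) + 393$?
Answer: $\frac{2604056}{361} \approx 7213.5$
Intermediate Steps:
$q = 360$ ($q = -33 + 393 = 360$)
$R{\left(M,j \right)} = 2 M + 2 j$ ($R{\left(M,j \right)} = \left(M + j\right) 2 = 2 M + 2 j$)
$P{\left(w \right)} = 361$ ($P{\left(w \right)} = \frac{w}{w} + 360 = 1 + 360 = 361$)
$\frac{2604056}{P{\left(-6 + U{\left(0,R{\left(-4,-2 \right)} \right)} 10 \right)}} = \frac{2604056}{361}$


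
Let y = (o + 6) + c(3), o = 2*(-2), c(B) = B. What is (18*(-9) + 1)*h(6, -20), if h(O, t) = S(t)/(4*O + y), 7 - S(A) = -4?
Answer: -1771/29 ≈ -61.069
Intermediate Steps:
o = -4
S(A) = 11 (S(A) = 7 - 1*(-4) = 7 + 4 = 11)
y = 5 (y = (-4 + 6) + 3 = 2 + 3 = 5)
h(O, t) = 11/(5 + 4*O) (h(O, t) = 11/(4*O + 5) = 11/(5 + 4*O))
(18*(-9) + 1)*h(6, -20) = (18*(-9) + 1)*(11/(5 + 4*6)) = (-162 + 1)*(11/(5 + 24)) = -1771/29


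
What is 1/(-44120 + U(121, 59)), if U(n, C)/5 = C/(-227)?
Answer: -227/10015535 ≈ -2.2665e-5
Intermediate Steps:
U(n, C) = -5*C/227 (U(n, C) = 5*(C/(-227)) = 5*(C*(-1/227)) = 5*(-C/227) = -5*C/227)
1/(-44120 + U(121, 59)) = 1/(-44120 - 5/227*59) = 1/(-44120 - 295/227) = 1/(-10015535/227) = -227/10015535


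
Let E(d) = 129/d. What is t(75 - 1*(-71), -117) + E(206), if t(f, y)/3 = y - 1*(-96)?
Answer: -12849/206 ≈ -62.374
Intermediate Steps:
t(f, y) = 288 + 3*y (t(f, y) = 3*(y - 1*(-96)) = 3*(y + 96) = 3*(96 + y) = 288 + 3*y)
t(75 - 1*(-71), -117) + E(206) = (288 + 3*(-117)) + 129/206 = (288 - 351) + 129*(1/206) = -63 + 129/206 = -12849/206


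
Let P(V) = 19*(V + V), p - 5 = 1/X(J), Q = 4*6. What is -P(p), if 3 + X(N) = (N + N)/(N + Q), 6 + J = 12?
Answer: -2280/13 ≈ -175.38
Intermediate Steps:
Q = 24
J = 6 (J = -6 + 12 = 6)
X(N) = -3 + 2*N/(24 + N) (X(N) = -3 + (N + N)/(N + 24) = -3 + (2*N)/(24 + N) = -3 + 2*N/(24 + N))
p = 60/13 (p = 5 + 1/((-72 - 1*6)/(24 + 6)) = 5 + 1/((-72 - 6)/30) = 5 + 1/((1/30)*(-78)) = 5 + 1/(-13/5) = 5 - 5/13 = 60/13 ≈ 4.6154)
P(V) = 38*V (P(V) = 19*(2*V) = 38*V)
-P(p) = -38*60/13 = -1*2280/13 = -2280/13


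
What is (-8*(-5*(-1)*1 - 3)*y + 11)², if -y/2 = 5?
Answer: 29241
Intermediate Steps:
y = -10 (y = -2*5 = -10)
(-8*(-5*(-1)*1 - 3)*y + 11)² = (-8*(-5*(-1)*1 - 3)*(-10) + 11)² = (-8*(5*1 - 3)*(-10) + 11)² = (-8*(5 - 3)*(-10) + 11)² = (-16*(-10) + 11)² = (-8*(-20) + 11)² = (160 + 11)² = 171² = 29241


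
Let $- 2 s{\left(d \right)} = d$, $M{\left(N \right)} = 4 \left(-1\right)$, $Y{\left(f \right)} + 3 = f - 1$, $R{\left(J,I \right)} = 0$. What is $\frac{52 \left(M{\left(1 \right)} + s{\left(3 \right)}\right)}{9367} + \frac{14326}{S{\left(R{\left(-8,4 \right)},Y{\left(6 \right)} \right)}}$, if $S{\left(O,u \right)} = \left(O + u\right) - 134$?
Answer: $- \frac{67114697}{618222} \approx -108.56$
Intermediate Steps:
$Y{\left(f \right)} = -4 + f$ ($Y{\left(f \right)} = -3 + \left(f - 1\right) = -3 + \left(-1 + f\right) = -4 + f$)
$M{\left(N \right)} = -4$
$s{\left(d \right)} = - \frac{d}{2}$
$S{\left(O,u \right)} = -134 + O + u$
$\frac{52 \left(M{\left(1 \right)} + s{\left(3 \right)}\right)}{9367} + \frac{14326}{S{\left(R{\left(-8,4 \right)},Y{\left(6 \right)} \right)}} = \frac{52 \left(-4 - \frac{3}{2}\right)}{9367} + \frac{14326}{-134 + 0 + \left(-4 + 6\right)} = 52 \left(-4 - \frac{3}{2}\right) \frac{1}{9367} + \frac{14326}{-134 + 0 + 2} = 52 \left(- \frac{11}{2}\right) \frac{1}{9367} + \frac{14326}{-132} = \left(-286\right) \frac{1}{9367} + 14326 \left(- \frac{1}{132}\right) = - \frac{286}{9367} - \frac{7163}{66} = - \frac{67114697}{618222}$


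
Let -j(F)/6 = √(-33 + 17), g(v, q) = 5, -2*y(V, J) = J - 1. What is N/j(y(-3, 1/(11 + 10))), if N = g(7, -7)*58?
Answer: 145*I/12 ≈ 12.083*I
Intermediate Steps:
y(V, J) = ½ - J/2 (y(V, J) = -(J - 1)/2 = -(-1 + J)/2 = ½ - J/2)
j(F) = -24*I (j(F) = -6*√(-33 + 17) = -24*I)
N = 290 (N = 5*58 = 290)
N/j(y(-3, 1/(11 + 10))) = 290/((-24*I)) = 290*(I/24) = 145*I/12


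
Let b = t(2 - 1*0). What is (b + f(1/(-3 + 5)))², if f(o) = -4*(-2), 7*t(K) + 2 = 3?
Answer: 3249/49 ≈ 66.306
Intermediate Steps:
t(K) = ⅐ (t(K) = -2/7 + (⅐)*3 = -2/7 + 3/7 = ⅐)
b = ⅐ ≈ 0.14286
f(o) = 8
(b + f(1/(-3 + 5)))² = (⅐ + 8)² = (57/7)² = 3249/49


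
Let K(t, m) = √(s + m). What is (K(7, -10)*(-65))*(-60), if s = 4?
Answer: 3900*I*√6 ≈ 9553.0*I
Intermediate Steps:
K(t, m) = √(4 + m)
(K(7, -10)*(-65))*(-60) = (√(4 - 10)*(-65))*(-60) = (√(-6)*(-65))*(-60) = ((I*√6)*(-65))*(-60) = -65*I*√6*(-60) = 3900*I*√6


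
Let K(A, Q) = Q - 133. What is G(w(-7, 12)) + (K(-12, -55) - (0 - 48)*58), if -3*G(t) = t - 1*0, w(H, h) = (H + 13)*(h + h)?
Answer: 2548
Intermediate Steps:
w(H, h) = 2*h*(13 + H) (w(H, h) = (13 + H)*(2*h) = 2*h*(13 + H))
K(A, Q) = -133 + Q
G(t) = -t/3 (G(t) = -(t - 1*0)/3 = -(t + 0)/3 = -t/3)
G(w(-7, 12)) + (K(-12, -55) - (0 - 48)*58) = -2*12*(13 - 7)/3 + ((-133 - 55) - (0 - 48)*58) = -2*12*6/3 + (-188 - (-48)*58) = -⅓*144 + (-188 - 1*(-2784)) = -48 + (-188 + 2784) = -48 + 2596 = 2548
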